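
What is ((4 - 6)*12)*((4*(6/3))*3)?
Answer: -576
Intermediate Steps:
((4 - 6)*12)*((4*(6/3))*3) = (-2*12)*((4*(6*(1/3)))*3) = -24*4*2*3 = -192*3 = -24*24 = -576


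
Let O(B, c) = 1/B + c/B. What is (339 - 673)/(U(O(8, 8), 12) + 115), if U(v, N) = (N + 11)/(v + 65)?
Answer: -7682/2653 ≈ -2.8956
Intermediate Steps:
O(B, c) = 1/B + c/B
U(v, N) = (11 + N)/(65 + v)
(339 - 673)/(U(O(8, 8), 12) + 115) = (339 - 673)/((11 + 12)/(65 + (1 + 8)/8) + 115) = -334/(23/(65 + (⅛)*9) + 115) = -334/(23/(65 + 9/8) + 115) = -334/(23/(529/8) + 115) = -334/((8/529)*23 + 115) = -334/(8/23 + 115) = -334/2653/23 = -334*23/2653 = -7682/2653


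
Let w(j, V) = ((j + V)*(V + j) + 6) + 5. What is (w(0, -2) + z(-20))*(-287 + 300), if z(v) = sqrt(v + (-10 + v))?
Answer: 195 + 65*I*sqrt(2) ≈ 195.0 + 91.924*I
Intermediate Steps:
z(v) = sqrt(-10 + 2*v)
w(j, V) = 11 + (V + j)**2 (w(j, V) = ((V + j)*(V + j) + 6) + 5 = ((V + j)**2 + 6) + 5 = (6 + (V + j)**2) + 5 = 11 + (V + j)**2)
(w(0, -2) + z(-20))*(-287 + 300) = ((11 + (-2 + 0)**2) + sqrt(-10 + 2*(-20)))*(-287 + 300) = ((11 + (-2)**2) + sqrt(-10 - 40))*13 = ((11 + 4) + sqrt(-50))*13 = (15 + 5*I*sqrt(2))*13 = 195 + 65*I*sqrt(2)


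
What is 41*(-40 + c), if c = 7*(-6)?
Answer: -3362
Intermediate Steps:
c = -42
41*(-40 + c) = 41*(-40 - 42) = 41*(-82) = -3362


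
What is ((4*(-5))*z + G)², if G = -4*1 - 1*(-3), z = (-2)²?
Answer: 6561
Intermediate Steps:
z = 4
G = -1 (G = -4 + 3 = -1)
((4*(-5))*z + G)² = ((4*(-5))*4 - 1)² = (-20*4 - 1)² = (-80 - 1)² = (-81)² = 6561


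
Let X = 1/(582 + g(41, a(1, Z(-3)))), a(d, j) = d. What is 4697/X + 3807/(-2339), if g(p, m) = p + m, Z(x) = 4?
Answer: 6855436785/2339 ≈ 2.9309e+6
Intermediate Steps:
g(p, m) = m + p
X = 1/624 (X = 1/(582 + (1 + 41)) = 1/(582 + 42) = 1/624 ≈ 0.0016026)
4697/X + 3807/(-2339) = 4697/(1/624) + 3807/(-2339) = 4697*624 + 3807*(-1/2339) = 2930928 - 3807/2339 = 6855436785/2339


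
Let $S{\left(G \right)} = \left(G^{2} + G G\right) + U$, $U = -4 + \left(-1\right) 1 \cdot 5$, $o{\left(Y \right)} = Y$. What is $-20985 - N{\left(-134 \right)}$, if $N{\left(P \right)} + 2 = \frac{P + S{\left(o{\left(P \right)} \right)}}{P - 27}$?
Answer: $- \frac{3342494}{161} \approx -20761.0$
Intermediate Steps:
$U = -9$ ($U = -4 - 5 = -9$)
$S{\left(G \right)} = -9 + 2 G^{2}$ ($S{\left(G \right)} = \left(G^{2} + G G\right) - 9 = \left(G^{2} + G^{2}\right) - 9 = 2 G^{2} - 9 = -9 + 2 G^{2}$)
$N{\left(P \right)} = -2 + \frac{-9 + P + 2 P^{2}}{-27 + P}$ ($N{\left(P \right)} = -2 + \frac{P + \left(-9 + 2 P^{2}\right)}{P - 27} = -2 + \frac{-9 + P + 2 P^{2}}{-27 + P}$)
$-20985 - N{\left(-134 \right)} = -20985 - \frac{45 - -134 + 2 \left(-134\right)^{2}}{-27 - 134} = -20985 - \frac{45 + 134 + 2 \cdot 17956}{-161} = -20985 - - \frac{45 + 134 + 35912}{161} = -20985 - \left(- \frac{1}{161}\right) 36091 = -20985 - - \frac{36091}{161} = -20985 + \frac{36091}{161} = - \frac{3342494}{161}$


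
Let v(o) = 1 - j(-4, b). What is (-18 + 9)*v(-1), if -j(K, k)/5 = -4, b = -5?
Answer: 171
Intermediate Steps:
j(K, k) = 20 (j(K, k) = -5*(-4) = 20)
v(o) = -19 (v(o) = 1 - 1*20 = 1 - 20 = -19)
(-18 + 9)*v(-1) = (-18 + 9)*(-19) = -9*(-19) = 171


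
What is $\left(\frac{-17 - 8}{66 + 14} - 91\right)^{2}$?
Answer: $\frac{2134521}{256} \approx 8338.0$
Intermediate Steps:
$\left(\frac{-17 - 8}{66 + 14} - 91\right)^{2} = \left(- \frac{25}{80} - 91\right)^{2} = \left(\left(-25\right) \frac{1}{80} - 91\right)^{2} = \left(- \frac{5}{16} - 91\right)^{2} = \left(- \frac{1461}{16}\right)^{2} = \frac{2134521}{256}$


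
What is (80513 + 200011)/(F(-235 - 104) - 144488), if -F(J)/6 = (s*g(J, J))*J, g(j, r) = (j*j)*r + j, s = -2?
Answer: 70131/39620817364 ≈ 1.7701e-6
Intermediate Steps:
g(j, r) = j + r*j**2 (g(j, r) = j**2*r + j = r*j**2 + j = j + r*j**2)
F(J) = 12*J**2*(1 + J**2) (F(J) = -6*(-2*J*(1 + J*J))*J = -6*(-2*J*(1 + J**2))*J = -(-12)*J**2*(1 + J**2) = 12*J**2*(1 + J**2))
(80513 + 200011)/(F(-235 - 104) - 144488) = (80513 + 200011)/(12*(-235 - 104)**2*(1 + (-235 - 104)**2) - 144488) = 280524/(12*(-339)**2*(1 + (-339)**2) - 144488) = 280524/(12*114921*(1 + 114921) - 144488) = 280524/(12*114921*114922 - 144488) = 280524/(158483413944 - 144488) = 280524/158483269456 = 280524*(1/158483269456) = 70131/39620817364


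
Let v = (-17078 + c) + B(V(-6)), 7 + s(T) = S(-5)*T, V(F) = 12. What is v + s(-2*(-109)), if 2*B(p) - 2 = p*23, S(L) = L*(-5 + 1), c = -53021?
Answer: -65607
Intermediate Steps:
S(L) = -4*L (S(L) = L*(-4) = -4*L)
B(p) = 1 + 23*p/2 (B(p) = 1 + (p*23)/2 = 1 + (23*p)/2 = 1 + 23*p/2)
s(T) = -7 + 20*T (s(T) = -7 + (-4*(-5))*T = -7 + 20*T)
v = -69960 (v = (-17078 - 53021) + (1 + (23/2)*12) = -70099 + (1 + 138) = -70099 + 139 = -69960)
v + s(-2*(-109)) = -69960 + (-7 + 20*(-2*(-109))) = -69960 + (-7 + 20*218) = -69960 + (-7 + 4360) = -69960 + 4353 = -65607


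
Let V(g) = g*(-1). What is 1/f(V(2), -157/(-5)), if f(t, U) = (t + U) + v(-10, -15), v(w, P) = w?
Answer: 5/97 ≈ 0.051546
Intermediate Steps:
V(g) = -g
f(t, U) = -10 + U + t (f(t, U) = (t + U) - 10 = (U + t) - 10 = -10 + U + t)
1/f(V(2), -157/(-5)) = 1/(-10 - 157/(-5) - 1*2) = 1/(-10 - 157*(-⅕) - 2) = 1/(-10 + 157/5 - 2) = 1/(97/5) = 5/97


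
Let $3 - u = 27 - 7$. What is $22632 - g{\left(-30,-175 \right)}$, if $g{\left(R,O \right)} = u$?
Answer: $22649$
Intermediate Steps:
$u = -17$ ($u = 3 - \left(27 - 7\right) = 3 - 20 = -17$)
$g{\left(R,O \right)} = -17$
$22632 - g{\left(-30,-175 \right)} = 22632 - -17 = 22632 + 17 = 22649$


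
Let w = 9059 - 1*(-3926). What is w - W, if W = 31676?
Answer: -18691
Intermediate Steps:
w = 12985 (w = 9059 + 3926 = 12985)
w - W = 12985 - 1*31676 = 12985 - 31676 = -18691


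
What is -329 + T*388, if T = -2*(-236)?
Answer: 182807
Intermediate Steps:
T = 472
-329 + T*388 = -329 + 472*388 = -329 + 183136 = 182807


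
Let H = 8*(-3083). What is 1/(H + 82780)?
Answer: 1/58116 ≈ 1.7207e-5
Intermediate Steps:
H = -24664
1/(H + 82780) = 1/(-24664 + 82780) = 1/58116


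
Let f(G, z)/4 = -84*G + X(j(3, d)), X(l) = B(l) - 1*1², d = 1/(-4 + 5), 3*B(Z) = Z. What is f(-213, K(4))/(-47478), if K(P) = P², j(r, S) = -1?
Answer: -107344/71217 ≈ -1.5073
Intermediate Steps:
B(Z) = Z/3
d = 1 (d = 1/1 = 1)
X(l) = -1 + l/3 (X(l) = l/3 - 1*1² = l/3 - 1*1 = l/3 - 1 = -1 + l/3)
f(G, z) = -16/3 - 336*G (f(G, z) = 4*(-84*G + (-1 + (⅓)*(-1))) = 4*(-84*G + (-1 - ⅓)) = 4*(-84*G - 4/3) = 4*(-4/3 - 84*G) = -16/3 - 336*G)
f(-213, K(4))/(-47478) = (-16/3 - 336*(-213))/(-47478) = (-16/3 + 71568)*(-1/47478) = (214688/3)*(-1/47478) = -107344/71217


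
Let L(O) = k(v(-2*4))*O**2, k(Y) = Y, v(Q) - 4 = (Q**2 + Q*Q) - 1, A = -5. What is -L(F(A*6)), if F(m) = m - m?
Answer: 0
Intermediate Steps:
v(Q) = 3 + 2*Q**2 (v(Q) = 4 + ((Q**2 + Q*Q) - 1) = 4 + ((Q**2 + Q**2) - 1) = 4 + (2*Q**2 - 1) = 4 + (-1 + 2*Q**2) = 3 + 2*Q**2)
F(m) = 0
L(O) = 131*O**2 (L(O) = (3 + 2*(-2*4)**2)*O**2 = (3 + 2*(-8)**2)*O**2 = (3 + 2*64)*O**2 = (3 + 128)*O**2 = 131*O**2)
-L(F(A*6)) = -131*0**2 = -131*0 = -1*0 = 0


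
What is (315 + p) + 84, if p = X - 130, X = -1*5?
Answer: 264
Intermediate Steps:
X = -5
p = -135 (p = -5 - 130 = -135)
(315 + p) + 84 = (315 - 135) + 84 = 180 + 84 = 264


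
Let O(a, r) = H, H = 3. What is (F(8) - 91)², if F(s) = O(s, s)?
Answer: 7744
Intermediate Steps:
O(a, r) = 3
F(s) = 3
(F(8) - 91)² = (3 - 91)² = (-88)² = 7744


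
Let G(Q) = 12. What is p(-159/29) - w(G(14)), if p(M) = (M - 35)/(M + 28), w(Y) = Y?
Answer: -9010/653 ≈ -13.798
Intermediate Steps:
p(M) = (-35 + M)/(28 + M)
p(-159/29) - w(G(14)) = (-35 - 159/29)/(28 - 159/29) - 1*12 = (-35 - 159*1/29)/(28 - 159*1/29) - 12 = (-35 - 159/29)/(28 - 159/29) - 12 = -1174/29/(653/29) - 12 = (29/653)*(-1174/29) - 12 = -1174/653 - 12 = -9010/653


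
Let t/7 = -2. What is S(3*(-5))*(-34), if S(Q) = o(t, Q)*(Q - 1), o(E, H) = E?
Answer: -7616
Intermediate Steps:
t = -14 (t = 7*(-2) = -14)
S(Q) = 14 - 14*Q (S(Q) = -14*(Q - 1) = -14*(-1 + Q) = 14 - 14*Q)
S(3*(-5))*(-34) = (14 - 42*(-5))*(-34) = (14 - 14*(-15))*(-34) = (14 + 210)*(-34) = 224*(-34) = -7616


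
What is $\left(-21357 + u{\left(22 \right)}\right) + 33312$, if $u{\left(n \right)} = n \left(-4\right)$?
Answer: $11867$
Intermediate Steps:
$u{\left(n \right)} = - 4 n$
$\left(-21357 + u{\left(22 \right)}\right) + 33312 = \left(-21357 - 88\right) + 33312 = -21445 + 33312 = 11867$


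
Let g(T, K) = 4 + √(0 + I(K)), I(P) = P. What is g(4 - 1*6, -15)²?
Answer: (4 + I*√15)² ≈ 1.0 + 30.984*I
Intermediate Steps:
g(T, K) = 4 + √K (g(T, K) = 4 + √(0 + K) = 4 + √K)
g(4 - 1*6, -15)² = (4 + √(-15))² = (4 + I*√15)²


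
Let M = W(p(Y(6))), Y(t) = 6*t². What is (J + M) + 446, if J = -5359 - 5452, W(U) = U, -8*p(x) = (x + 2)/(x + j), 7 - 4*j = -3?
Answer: -9059119/874 ≈ -10365.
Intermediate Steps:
j = 5/2 (j = 7/4 - ¼*(-3) = 7/4 + ¾ = 5/2 ≈ 2.5000)
p(x) = -(2 + x)/(8*(5/2 + x)) (p(x) = -(x + 2)/(8*(x + 5/2)) = -(2 + x)/(8*(5/2 + x)))
J = -10811
M = -109/874 (M = (-2 - 6*6²)/(4*(5 + 2*(6*6²))) = (-2 - 6*36)/(4*(5 + 2*(6*36))) = (-2 - 1*216)/(4*(5 + 2*216)) = (-2 - 216)/(4*(5 + 432)) = (¼)*(-218)/437 = (¼)*(1/437)*(-218) = -109/874 ≈ -0.12471)
(J + M) + 446 = (-10811 - 109/874) + 446 = -9448923/874 + 446 = -9059119/874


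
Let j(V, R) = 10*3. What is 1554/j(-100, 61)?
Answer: 259/5 ≈ 51.800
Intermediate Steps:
j(V, R) = 30
1554/j(-100, 61) = 1554/30 = 1554*(1/30) = 259/5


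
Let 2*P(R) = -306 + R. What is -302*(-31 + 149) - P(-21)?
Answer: -70945/2 ≈ -35473.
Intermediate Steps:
P(R) = -153 + R/2 (P(R) = (-306 + R)/2 = -153 + R/2)
-302*(-31 + 149) - P(-21) = -302*(-31 + 149) - (-153 + (1/2)*(-21)) = -302*118 - (-153 - 21/2) = -35636 - 1*(-327/2) = -35636 + 327/2 = -70945/2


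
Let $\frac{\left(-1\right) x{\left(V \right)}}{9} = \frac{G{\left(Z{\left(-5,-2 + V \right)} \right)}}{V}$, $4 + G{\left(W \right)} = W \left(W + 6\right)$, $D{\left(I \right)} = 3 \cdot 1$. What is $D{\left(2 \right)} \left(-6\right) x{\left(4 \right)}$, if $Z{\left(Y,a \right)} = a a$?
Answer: $1458$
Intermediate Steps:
$Z{\left(Y,a \right)} = a^{2}$
$D{\left(I \right)} = 3$
$G{\left(W \right)} = -4 + W \left(6 + W\right)$ ($G{\left(W \right)} = -4 + W \left(W + 6\right) = -4 + W \left(6 + W\right)$)
$x{\left(V \right)} = - \frac{9 \left(-4 + \left(-2 + V\right)^{4} + 6 \left(-2 + V\right)^{2}\right)}{V}$ ($x{\left(V \right)} = - 9 \frac{-4 + \left(\left(-2 + V\right)^{2}\right)^{2} + 6 \left(-2 + V\right)^{2}}{V} = - 9 \frac{-4 + \left(-2 + V\right)^{4} + 6 \left(-2 + V\right)^{2}}{V} = - \frac{9 \left(-4 + \left(-2 + V\right)^{4} + 6 \left(-2 + V\right)^{2}\right)}{V}$)
$D{\left(2 \right)} \left(-6\right) x{\left(4 \right)} = 3 \left(-6\right) \frac{9 \left(4 - \left(-2 + 4\right)^{4} - 6 \left(-2 + 4\right)^{2}\right)}{4} = - 18 \cdot 9 \cdot \frac{1}{4} \left(4 - 2^{4} - 6 \cdot 2^{2}\right) = - 18 \cdot 9 \cdot \frac{1}{4} \left(4 - 16 - 24\right) = - 18 \cdot 9 \cdot \frac{1}{4} \left(-36\right) = \left(-18\right) \left(-81\right) = 1458$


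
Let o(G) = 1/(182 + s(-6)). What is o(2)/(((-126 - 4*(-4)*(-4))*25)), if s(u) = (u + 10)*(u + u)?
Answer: -1/636500 ≈ -1.5711e-6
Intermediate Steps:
s(u) = 2*u*(10 + u) (s(u) = (10 + u)*(2*u) = 2*u*(10 + u))
o(G) = 1/134 (o(G) = 1/(182 + 2*(-6)*(10 - 6)) = 1/(182 + 2*(-6)*4) = 1/(182 - 48) = 1/134)
o(2)/(((-126 - 4*(-4)*(-4))*25)) = 1/(134*(((-126 - 4*(-4)*(-4))*25))) = 1/(134*(((-126 + 16*(-4))*25))) = 1/(134*(((-126 - 64)*25))) = 1/(134*((-190*25))) = (1/134)/(-4750) = (1/134)*(-1/4750) = -1/636500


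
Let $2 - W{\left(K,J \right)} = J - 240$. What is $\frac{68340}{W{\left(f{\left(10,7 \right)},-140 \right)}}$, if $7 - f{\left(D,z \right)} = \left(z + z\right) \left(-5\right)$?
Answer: $\frac{34170}{191} \approx 178.9$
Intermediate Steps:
$f{\left(D,z \right)} = 7 + 10 z$ ($f{\left(D,z \right)} = 7 - \left(z + z\right) \left(-5\right) = 7 - 2 z \left(-5\right) = 7 - - 10 z = 7 + 10 z$)
$W{\left(K,J \right)} = 242 - J$ ($W{\left(K,J \right)} = 2 - \left(J - 240\right) = 2 - \left(-240 + J\right) = 242 - J$)
$\frac{68340}{W{\left(f{\left(10,7 \right)},-140 \right)}} = \frac{68340}{242 - -140} = \frac{68340}{242 + 140} = \frac{68340}{382} = 68340 \cdot \frac{1}{382} = \frac{34170}{191}$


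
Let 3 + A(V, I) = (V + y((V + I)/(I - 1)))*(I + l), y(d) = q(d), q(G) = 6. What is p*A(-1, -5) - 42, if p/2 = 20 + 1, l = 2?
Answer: -798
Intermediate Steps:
y(d) = 6
A(V, I) = -3 + (2 + I)*(6 + V) (A(V, I) = -3 + (V + 6)*(I + 2) = -3 + (6 + V)*(2 + I) = -3 + (2 + I)*(6 + V))
p = 42 (p = 2*(20 + 1) = 2*21 = 42)
p*A(-1, -5) - 42 = 42*(9 + 2*(-1) + 6*(-5) - 5*(-1)) - 42 = 42*(9 - 2 - 30 + 5) - 42 = 42*(-18) - 42 = -756 - 42 = -798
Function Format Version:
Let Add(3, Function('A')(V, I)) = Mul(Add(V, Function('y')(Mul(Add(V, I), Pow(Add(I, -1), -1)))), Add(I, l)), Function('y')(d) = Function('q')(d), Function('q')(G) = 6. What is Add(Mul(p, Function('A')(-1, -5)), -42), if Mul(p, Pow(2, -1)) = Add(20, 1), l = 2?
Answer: -798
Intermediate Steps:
Function('y')(d) = 6
Function('A')(V, I) = Add(-3, Mul(Add(2, I), Add(6, V))) (Function('A')(V, I) = Add(-3, Mul(Add(V, 6), Add(I, 2))) = Add(-3, Mul(Add(6, V), Add(2, I))) = Add(-3, Mul(Add(2, I), Add(6, V))))
p = 42 (p = Mul(2, Add(20, 1)) = Mul(2, 21) = 42)
Add(Mul(p, Function('A')(-1, -5)), -42) = Add(Mul(42, Add(9, Mul(2, -1), Mul(6, -5), Mul(-5, -1))), -42) = Add(Mul(42, Add(9, -2, -30, 5)), -42) = Add(Mul(42, -18), -42) = Add(-756, -42) = -798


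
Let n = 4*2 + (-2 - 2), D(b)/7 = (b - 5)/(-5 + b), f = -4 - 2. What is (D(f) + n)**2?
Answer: 121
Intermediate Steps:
f = -6
D(b) = 7 (D(b) = 7*((b - 5)/(-5 + b)) = 7*((-5 + b)/(-5 + b)) = 7*1 = 7)
n = 4 (n = 8 - 4 = 4)
(D(f) + n)**2 = (7 + 4)**2 = 11**2 = 121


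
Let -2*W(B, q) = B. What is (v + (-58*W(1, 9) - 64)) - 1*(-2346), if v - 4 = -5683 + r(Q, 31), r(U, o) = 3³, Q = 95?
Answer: -3341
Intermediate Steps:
W(B, q) = -B/2
r(U, o) = 27
v = -5652 (v = 4 + (-5683 + 27) = 4 - 5656 = -5652)
(v + (-58*W(1, 9) - 64)) - 1*(-2346) = (-5652 + (-(-29) - 64)) - 1*(-2346) = (-5652 + (-58*(-½) - 64)) + 2346 = (-5652 + (29 - 64)) + 2346 = (-5652 - 35) + 2346 = -5687 + 2346 = -3341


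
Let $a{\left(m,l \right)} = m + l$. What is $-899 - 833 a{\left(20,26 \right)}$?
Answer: $-39217$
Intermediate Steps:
$a{\left(m,l \right)} = l + m$
$-899 - 833 a{\left(20,26 \right)} = -899 - 833 \left(26 + 20\right) = -899 - 38318 = -39217$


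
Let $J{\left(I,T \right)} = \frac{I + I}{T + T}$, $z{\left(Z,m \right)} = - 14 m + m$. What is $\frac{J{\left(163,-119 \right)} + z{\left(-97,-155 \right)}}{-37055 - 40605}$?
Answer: $- \frac{119811}{4620770} \approx -0.025929$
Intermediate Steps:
$z{\left(Z,m \right)} = - 13 m$
$J{\left(I,T \right)} = \frac{I}{T}$ ($J{\left(I,T \right)} = \frac{2 I}{2 T} = 2 I \frac{1}{2 T} = \frac{I}{T}$)
$\frac{J{\left(163,-119 \right)} + z{\left(-97,-155 \right)}}{-37055 - 40605} = \frac{\frac{163}{-119} - -2015}{-37055 - 40605} = \frac{163 \left(- \frac{1}{119}\right) + 2015}{-77660} = \left(- \frac{163}{119} + 2015\right) \left(- \frac{1}{77660}\right) = \frac{239622}{119} \left(- \frac{1}{77660}\right) = - \frac{119811}{4620770}$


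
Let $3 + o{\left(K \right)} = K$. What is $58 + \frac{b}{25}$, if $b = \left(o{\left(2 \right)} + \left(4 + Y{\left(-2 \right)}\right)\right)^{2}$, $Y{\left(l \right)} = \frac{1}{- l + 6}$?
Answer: $\frac{3737}{64} \approx 58.391$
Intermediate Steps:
$o{\left(K \right)} = -3 + K$
$Y{\left(l \right)} = \frac{1}{6 - l}$
$b = \frac{625}{64}$ ($b = \left(\left(-3 + 2\right) + \left(4 - \frac{1}{-6 - 2}\right)\right)^{2} = \left(-1 + \left(4 - \frac{1}{-8}\right)\right)^{2} = \left(-1 + \left(4 - - \frac{1}{8}\right)\right)^{2} = \left(-1 + \left(4 + \frac{1}{8}\right)\right)^{2} = \left(-1 + \frac{33}{8}\right)^{2} = \left(\frac{25}{8}\right)^{2} = \frac{625}{64} \approx 9.7656$)
$58 + \frac{b}{25} = 58 + \frac{1}{25} \cdot \frac{625}{64} = 58 + \frac{25}{64} = \frac{3737}{64}$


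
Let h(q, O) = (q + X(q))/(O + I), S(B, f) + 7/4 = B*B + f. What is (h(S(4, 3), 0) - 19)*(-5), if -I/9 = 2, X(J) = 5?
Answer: 7285/72 ≈ 101.18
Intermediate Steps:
I = -18 (I = -9*2 = -18)
S(B, f) = -7/4 + f + B² (S(B, f) = -7/4 + (B*B + f) = -7/4 + (B² + f) = -7/4 + (f + B²) = -7/4 + f + B²)
h(q, O) = (5 + q)/(-18 + O) (h(q, O) = (q + 5)/(O - 18) = (5 + q)/(-18 + O))
(h(S(4, 3), 0) - 19)*(-5) = ((5 + (-7/4 + 3 + 4²))/(-18 + 0) - 19)*(-5) = ((5 + (-7/4 + 3 + 16))/(-18) - 19)*(-5) = (-(5 + 69/4)/18 - 19)*(-5) = (-1/18*89/4 - 19)*(-5) = (-89/72 - 19)*(-5) = -1457/72*(-5) = 7285/72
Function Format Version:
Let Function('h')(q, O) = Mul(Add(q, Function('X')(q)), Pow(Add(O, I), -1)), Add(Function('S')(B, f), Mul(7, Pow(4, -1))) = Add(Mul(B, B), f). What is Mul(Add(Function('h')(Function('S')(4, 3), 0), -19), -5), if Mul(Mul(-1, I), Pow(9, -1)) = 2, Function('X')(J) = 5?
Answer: Rational(7285, 72) ≈ 101.18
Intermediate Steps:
I = -18 (I = Mul(-9, 2) = -18)
Function('S')(B, f) = Add(Rational(-7, 4), f, Pow(B, 2)) (Function('S')(B, f) = Add(Rational(-7, 4), Add(Mul(B, B), f)) = Add(Rational(-7, 4), Add(Pow(B, 2), f)) = Add(Rational(-7, 4), Add(f, Pow(B, 2))) = Add(Rational(-7, 4), f, Pow(B, 2)))
Function('h')(q, O) = Mul(Pow(Add(-18, O), -1), Add(5, q)) (Function('h')(q, O) = Mul(Add(q, 5), Pow(Add(O, -18), -1)) = Mul(Add(5, q), Pow(Add(-18, O), -1)) = Mul(Pow(Add(-18, O), -1), Add(5, q)))
Mul(Add(Function('h')(Function('S')(4, 3), 0), -19), -5) = Mul(Add(Mul(Pow(Add(-18, 0), -1), Add(5, Add(Rational(-7, 4), 3, Pow(4, 2)))), -19), -5) = Mul(Add(Mul(Pow(-18, -1), Add(5, Add(Rational(-7, 4), 3, 16))), -19), -5) = Mul(Add(Mul(Rational(-1, 18), Add(5, Rational(69, 4))), -19), -5) = Mul(Add(Mul(Rational(-1, 18), Rational(89, 4)), -19), -5) = Mul(Add(Rational(-89, 72), -19), -5) = Mul(Rational(-1457, 72), -5) = Rational(7285, 72)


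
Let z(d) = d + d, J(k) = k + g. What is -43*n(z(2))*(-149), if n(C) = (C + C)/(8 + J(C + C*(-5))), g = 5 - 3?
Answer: -25628/3 ≈ -8542.7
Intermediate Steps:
g = 2
J(k) = 2 + k (J(k) = k + 2 = 2 + k)
z(d) = 2*d
n(C) = 2*C/(10 - 4*C) (n(C) = (C + C)/(8 + (2 + (C + C*(-5)))) = (2*C)/(8 + (2 + (C - 5*C))) = (2*C)/(8 + (2 - 4*C)) = (2*C)/(10 - 4*C) = 2*C/(10 - 4*C))
-43*n(z(2))*(-149) = -(-43)*2*2/(-5 + 2*(2*2))*(-149) = -(-43)*4/(-5 + 2*4)*(-149) = -(-43)*4/(-5 + 8)*(-149) = -(-43)*4/3*(-149) = -43*(-4/3)*(-149) = (172/3)*(-149) = -25628/3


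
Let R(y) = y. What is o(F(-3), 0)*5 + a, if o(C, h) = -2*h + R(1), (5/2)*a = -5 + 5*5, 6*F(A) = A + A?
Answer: 13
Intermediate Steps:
F(A) = A/3 (F(A) = (A + A)/6 = (2*A)/6 = A/3)
a = 8 (a = 2*(-5 + 5*5)/5 = 2*(-5 + 25)/5 = (⅖)*20 = 8)
o(C, h) = 1 - 2*h (o(C, h) = -2*h + 1 = 1 - 2*h)
o(F(-3), 0)*5 + a = (1 - 2*0)*5 + 8 = (1 + 0)*5 + 8 = 1*5 + 8 = 5 + 8 = 13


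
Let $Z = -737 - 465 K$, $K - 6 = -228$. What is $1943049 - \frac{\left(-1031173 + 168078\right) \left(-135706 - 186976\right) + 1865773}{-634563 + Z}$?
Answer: $\frac{1312345167993}{532070} \approx 2.4665 \cdot 10^{6}$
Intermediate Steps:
$K = -222$ ($K = 6 - 228 = -222$)
$Z = 102493$ ($Z = -737 - -103230 = -737 + 103230 = 102493$)
$1943049 - \frac{\left(-1031173 + 168078\right) \left(-135706 - 186976\right) + 1865773}{-634563 + Z} = 1943049 - \frac{\left(-1031173 + 168078\right) \left(-135706 - 186976\right) + 1865773}{-634563 + 102493} = 1943049 - \frac{\left(-863095\right) \left(-322682\right) + 1865773}{-532070} = 1943049 - \left(278505220790 + 1865773\right) \left(- \frac{1}{532070}\right) = 1943049 - 278507086563 \left(- \frac{1}{532070}\right) = 1943049 - - \frac{278507086563}{532070} = 1943049 + \frac{278507086563}{532070} = \frac{1312345167993}{532070}$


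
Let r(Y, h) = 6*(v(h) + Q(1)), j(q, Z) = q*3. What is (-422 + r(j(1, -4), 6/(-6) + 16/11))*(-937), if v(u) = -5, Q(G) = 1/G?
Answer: 417902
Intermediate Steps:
j(q, Z) = 3*q
r(Y, h) = -24 (r(Y, h) = 6*(-5 + 1/1) = 6*(-5 + 1) = 6*(-4) = -24)
(-422 + r(j(1, -4), 6/(-6) + 16/11))*(-937) = (-422 - 24)*(-937) = -446*(-937) = 417902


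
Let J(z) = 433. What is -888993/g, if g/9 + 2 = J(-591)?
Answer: -98777/431 ≈ -229.18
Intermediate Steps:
g = 3879 (g = -18 + 9*433 = -18 + 3897 = 3879)
-888993/g = -888993/3879 = -888993*1/3879 = -98777/431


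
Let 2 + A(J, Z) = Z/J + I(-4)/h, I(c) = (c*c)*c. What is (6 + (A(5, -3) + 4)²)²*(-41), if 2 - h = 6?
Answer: -2442901401/625 ≈ -3.9086e+6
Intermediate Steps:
h = -4 (h = 2 - 1*6 = 2 - 6 = -4)
I(c) = c³ (I(c) = c²*c = c³)
A(J, Z) = 14 + Z/J (A(J, Z) = -2 + (Z/J + (-4)³/(-4)) = -2 + (Z/J - 64*(-¼)) = -2 + (Z/J + 16) = -2 + (16 + Z/J) = 14 + Z/J)
(6 + (A(5, -3) + 4)²)²*(-41) = (6 + ((14 - 3/5) + 4)²)²*(-41) = (6 + ((14 - 3*⅕) + 4)²)²*(-41) = (6 + ((14 - ⅗) + 4)²)²*(-41) = (6 + (67/5 + 4)²)²*(-41) = (6 + (87/5)²)²*(-41) = (6 + 7569/25)²*(-41) = (7719/25)²*(-41) = (59582961/625)*(-41) = -2442901401/625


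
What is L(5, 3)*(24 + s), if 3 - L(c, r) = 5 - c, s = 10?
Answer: 102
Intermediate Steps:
L(c, r) = -2 + c (L(c, r) = 3 - (5 - c) = 3 + (-5 + c) = -2 + c)
L(5, 3)*(24 + s) = (-2 + 5)*(24 + 10) = 3*34 = 102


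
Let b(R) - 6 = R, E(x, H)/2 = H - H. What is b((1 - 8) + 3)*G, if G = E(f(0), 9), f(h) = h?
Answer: 0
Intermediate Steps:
E(x, H) = 0 (E(x, H) = 2*(H - H) = 2*0 = 0)
b(R) = 6 + R
G = 0
b((1 - 8) + 3)*G = (6 + ((1 - 8) + 3))*0 = (6 + (-7 + 3))*0 = (6 - 4)*0 = 2*0 = 0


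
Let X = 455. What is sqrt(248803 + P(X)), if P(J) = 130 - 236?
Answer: 3*sqrt(27633) ≈ 498.70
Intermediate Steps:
P(J) = -106
sqrt(248803 + P(X)) = sqrt(248803 - 106) = sqrt(248697) = 3*sqrt(27633)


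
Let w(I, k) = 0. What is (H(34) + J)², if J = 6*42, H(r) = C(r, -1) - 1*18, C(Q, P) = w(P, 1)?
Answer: 54756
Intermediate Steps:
C(Q, P) = 0
H(r) = -18 (H(r) = 0 - 1*18 = 0 - 18 = -18)
J = 252
(H(34) + J)² = (-18 + 252)² = 234² = 54756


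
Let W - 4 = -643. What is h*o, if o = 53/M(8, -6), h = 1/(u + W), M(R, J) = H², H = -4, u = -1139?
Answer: -53/28448 ≈ -0.0018630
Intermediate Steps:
W = -639 (W = 4 - 643 = -639)
M(R, J) = 16 (M(R, J) = (-4)² = 16)
h = -1/1778 (h = 1/(-1139 - 639) = 1/(-1778) = -1/1778 ≈ -0.00056243)
o = 53/16 ≈ 3.3125
h*o = -1/1778*53/16 = -53/28448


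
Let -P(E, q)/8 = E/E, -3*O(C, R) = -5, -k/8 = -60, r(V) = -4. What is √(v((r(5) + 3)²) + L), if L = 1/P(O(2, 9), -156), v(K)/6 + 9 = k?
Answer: √45214/4 ≈ 53.159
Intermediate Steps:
k = 480 (k = -8*(-60) = 480)
v(K) = 2826 (v(K) = -54 + 6*480 = -54 + 2880 = 2826)
O(C, R) = 5/3 (O(C, R) = -⅓*(-5) = 5/3)
P(E, q) = -8 (P(E, q) = -8*E/E = -8*1 = -8)
L = -⅛ (L = 1/(-8) = -⅛ ≈ -0.12500)
√(v((r(5) + 3)²) + L) = √(2826 - ⅛) = √(22607/8) = √45214/4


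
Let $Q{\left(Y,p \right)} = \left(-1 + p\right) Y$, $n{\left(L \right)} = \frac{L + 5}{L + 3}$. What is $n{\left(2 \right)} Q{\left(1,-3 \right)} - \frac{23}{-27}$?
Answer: $- \frac{641}{135} \approx -4.7481$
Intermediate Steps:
$n{\left(L \right)} = \frac{5 + L}{3 + L}$
$Q{\left(Y,p \right)} = Y \left(-1 + p\right)$
$n{\left(2 \right)} Q{\left(1,-3 \right)} - \frac{23}{-27} = \frac{5 + 2}{3 + 2} \cdot 1 \left(-1 - 3\right) - \frac{23}{-27} = \frac{1}{5} \cdot 7 \cdot 1 \left(-4\right) - - \frac{23}{27} = \frac{1}{5} \cdot 7 \left(-4\right) + \frac{23}{27} = \frac{7}{5} \left(-4\right) + \frac{23}{27} = - \frac{28}{5} + \frac{23}{27} = - \frac{641}{135}$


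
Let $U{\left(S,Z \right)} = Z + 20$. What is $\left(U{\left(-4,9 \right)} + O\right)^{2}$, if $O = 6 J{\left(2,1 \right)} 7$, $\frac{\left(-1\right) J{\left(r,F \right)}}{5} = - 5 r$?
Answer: $4532641$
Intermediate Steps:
$J{\left(r,F \right)} = 25 r$ ($J{\left(r,F \right)} = - 5 \left(- 5 r\right) = 25 r$)
$U{\left(S,Z \right)} = 20 + Z$
$O = 2100$ ($O = 6 \cdot 25 \cdot 2 \cdot 7 = 6 \cdot 50 \cdot 7 = 300 \cdot 7 = 2100$)
$\left(U{\left(-4,9 \right)} + O\right)^{2} = \left(\left(20 + 9\right) + 2100\right)^{2} = \left(29 + 2100\right)^{2} = 2129^{2} = 4532641$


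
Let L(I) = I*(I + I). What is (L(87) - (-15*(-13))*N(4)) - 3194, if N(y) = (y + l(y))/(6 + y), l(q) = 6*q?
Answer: 11398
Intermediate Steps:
N(y) = 7*y/(6 + y) (N(y) = (y + 6*y)/(6 + y) = (7*y)/(6 + y) = 7*y/(6 + y))
L(I) = 2*I**2 (L(I) = I*(2*I) = 2*I**2)
(L(87) - (-15*(-13))*N(4)) - 3194 = (2*87**2 - (-15*(-13))*7*4/(6 + 4)) - 3194 = (2*7569 - 195*7*4/10) - 3194 = (15138 - 195*7*4*(1/10)) - 3194 = (15138 - 195*14/5) - 3194 = (15138 - 1*546) - 3194 = (15138 - 546) - 3194 = 14592 - 3194 = 11398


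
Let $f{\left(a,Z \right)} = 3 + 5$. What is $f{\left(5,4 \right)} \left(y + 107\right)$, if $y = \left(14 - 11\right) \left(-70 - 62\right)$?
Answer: $-2312$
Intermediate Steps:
$f{\left(a,Z \right)} = 8$
$y = -396$ ($y = 3 \left(-132\right) = -396$)
$f{\left(5,4 \right)} \left(y + 107\right) = 8 \left(-396 + 107\right) = 8 \left(-289\right) = -2312$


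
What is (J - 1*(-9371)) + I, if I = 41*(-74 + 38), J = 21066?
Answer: 28961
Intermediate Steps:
I = -1476 (I = 41*(-36) = -1476)
(J - 1*(-9371)) + I = (21066 - 1*(-9371)) - 1476 = (21066 + 9371) - 1476 = 30437 - 1476 = 28961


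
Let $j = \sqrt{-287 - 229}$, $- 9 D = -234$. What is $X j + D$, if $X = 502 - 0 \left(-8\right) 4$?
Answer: $26 + 1004 i \sqrt{129} \approx 26.0 + 11403.0 i$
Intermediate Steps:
$D = 26$ ($D = \left(- \frac{1}{9}\right) \left(-234\right) = 26$)
$X = 502$ ($X = 502 - 0 \cdot 4 = 502 - 0 = 502 + 0 = 502$)
$j = 2 i \sqrt{129}$ ($j = \sqrt{-516} = 2 i \sqrt{129} \approx 22.716 i$)
$X j + D = 502 \cdot 2 i \sqrt{129} + 26 = 1004 i \sqrt{129} + 26 = 26 + 1004 i \sqrt{129}$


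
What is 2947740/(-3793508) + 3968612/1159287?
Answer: 2909421177379/1099441127199 ≈ 2.6463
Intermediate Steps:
2947740/(-3793508) + 3968612/1159287 = 2947740*(-1/3793508) + 3968612*(1/1159287) = -736935/948377 + 3968612/1159287 = 2909421177379/1099441127199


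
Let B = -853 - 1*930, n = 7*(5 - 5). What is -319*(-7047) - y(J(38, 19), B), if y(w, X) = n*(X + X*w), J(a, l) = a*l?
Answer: 2247993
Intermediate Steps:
n = 0 (n = 7*0 = 0)
B = -1783 (B = -853 - 930 = -1783)
y(w, X) = 0 (y(w, X) = 0*(X + X*w) = 0)
-319*(-7047) - y(J(38, 19), B) = -319*(-7047) - 1*0 = 2247993 + 0 = 2247993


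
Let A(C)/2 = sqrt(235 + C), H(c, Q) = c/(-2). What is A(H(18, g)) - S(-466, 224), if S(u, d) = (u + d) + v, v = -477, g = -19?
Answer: 719 + 2*sqrt(226) ≈ 749.07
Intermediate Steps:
H(c, Q) = -c/2 (H(c, Q) = c*(-1/2) = -c/2)
A(C) = 2*sqrt(235 + C)
S(u, d) = -477 + d + u (S(u, d) = (u + d) - 477 = (d + u) - 477 = -477 + d + u)
A(H(18, g)) - S(-466, 224) = 2*sqrt(235 - 1/2*18) - (-477 + 224 - 466) = 2*sqrt(235 - 9) - 1*(-719) = 2*sqrt(226) + 719 = 719 + 2*sqrt(226)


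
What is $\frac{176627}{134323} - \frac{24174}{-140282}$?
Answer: $\frac{14012356508}{9421549543} \approx 1.4873$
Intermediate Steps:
$\frac{176627}{134323} - \frac{24174}{-140282} = 176627 \cdot \frac{1}{134323} - - \frac{12087}{70141} = \frac{176627}{134323} + \frac{12087}{70141} = \frac{14012356508}{9421549543}$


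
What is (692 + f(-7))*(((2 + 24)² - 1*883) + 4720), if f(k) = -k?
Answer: 3154587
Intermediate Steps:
(692 + f(-7))*(((2 + 24)² - 1*883) + 4720) = (692 - 1*(-7))*(((2 + 24)² - 1*883) + 4720) = (692 + 7)*((26² - 883) + 4720) = 699*((676 - 883) + 4720) = 699*(-207 + 4720) = 699*4513 = 3154587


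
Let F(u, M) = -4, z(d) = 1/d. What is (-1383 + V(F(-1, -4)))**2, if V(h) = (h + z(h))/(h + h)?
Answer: 1957089121/1024 ≈ 1.9112e+6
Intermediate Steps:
z(d) = 1/d
V(h) = (h + 1/h)/(2*h) (V(h) = (h + 1/h)/(h + h) = (h + 1/h)/((2*h)) = (h + 1/h)*(1/(2*h)) = (h + 1/h)/(2*h))
(-1383 + V(F(-1, -4)))**2 = (-1383 + (1/2)*(1 + (-4)**2)/(-4)**2)**2 = (-1383 + (1/2)*(1/16)*(1 + 16))**2 = (-1383 + (1/2)*(1/16)*17)**2 = (-1383 + 17/32)**2 = (-44239/32)**2 = 1957089121/1024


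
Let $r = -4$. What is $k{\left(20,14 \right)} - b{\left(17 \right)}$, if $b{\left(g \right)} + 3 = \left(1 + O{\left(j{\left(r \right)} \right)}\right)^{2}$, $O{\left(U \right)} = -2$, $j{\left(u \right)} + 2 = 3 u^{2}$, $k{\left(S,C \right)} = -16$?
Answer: $-14$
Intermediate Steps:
$j{\left(u \right)} = -2 + 3 u^{2}$
$b{\left(g \right)} = -2$ ($b{\left(g \right)} = -3 + \left(1 - 2\right)^{2} = -3 + \left(-1\right)^{2} = -3 + 1 = -2$)
$k{\left(20,14 \right)} - b{\left(17 \right)} = -16 - -2 = -16 + 2 = -14$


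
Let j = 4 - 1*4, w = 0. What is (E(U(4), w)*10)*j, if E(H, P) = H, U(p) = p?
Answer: 0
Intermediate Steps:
j = 0 (j = 4 - 4 = 0)
(E(U(4), w)*10)*j = (4*10)*0 = 40*0 = 0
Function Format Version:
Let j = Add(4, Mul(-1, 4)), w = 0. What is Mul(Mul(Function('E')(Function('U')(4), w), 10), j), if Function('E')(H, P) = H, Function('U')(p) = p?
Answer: 0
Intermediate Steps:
j = 0 (j = Add(4, -4) = 0)
Mul(Mul(Function('E')(Function('U')(4), w), 10), j) = Mul(Mul(4, 10), 0) = Mul(40, 0) = 0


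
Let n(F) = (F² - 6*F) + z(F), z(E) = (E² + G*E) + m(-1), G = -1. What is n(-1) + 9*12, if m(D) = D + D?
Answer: 115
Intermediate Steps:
m(D) = 2*D
z(E) = -2 + E² - E (z(E) = (E² - E) + 2*(-1) = (E² - E) - 2 = -2 + E² - E)
n(F) = -2 - 7*F + 2*F² (n(F) = (F² - 6*F) + (-2 + F² - F) = -2 - 7*F + 2*F²)
n(-1) + 9*12 = (-2 - 7*(-1) + 2*(-1)²) + 9*12 = (-2 + 7 + 2*1) + 108 = (-2 + 7 + 2) + 108 = 7 + 108 = 115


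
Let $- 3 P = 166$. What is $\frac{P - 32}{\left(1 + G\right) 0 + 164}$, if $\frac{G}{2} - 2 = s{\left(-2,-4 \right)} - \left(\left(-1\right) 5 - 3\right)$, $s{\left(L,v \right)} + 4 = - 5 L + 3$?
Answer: $- \frac{131}{246} \approx -0.53252$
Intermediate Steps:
$P = - \frac{166}{3}$ ($P = \left(- \frac{1}{3}\right) 166 = - \frac{166}{3} \approx -55.333$)
$s{\left(L,v \right)} = -1 - 5 L$ ($s{\left(L,v \right)} = -4 - \left(-3 + 5 L\right) = -1 - 5 L$)
$G = 38$ ($G = 4 + 2 \left(\left(-1 - -10\right) - \left(\left(-1\right) 5 - 3\right)\right) = 4 + 2 \left(\left(-1 + 10\right) - \left(-5 - 3\right)\right) = 4 + 2 \left(9 - -8\right) = 4 + 2 \left(9 + 8\right) = 4 + 2 \cdot 17 = 4 + 34 = 38$)
$\frac{P - 32}{\left(1 + G\right) 0 + 164} = \frac{- \frac{166}{3} - 32}{\left(1 + 38\right) 0 + 164} = \frac{- \frac{166}{3} + \left(-192 + 160\right)}{39 \cdot 0 + 164} = \frac{- \frac{166}{3} - 32}{0 + 164} = - \frac{262}{3 \cdot 164} = \left(- \frac{262}{3}\right) \frac{1}{164} = - \frac{131}{246}$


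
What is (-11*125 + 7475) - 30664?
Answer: -24564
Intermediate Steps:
(-11*125 + 7475) - 30664 = (-1375 + 7475) - 30664 = 6100 - 30664 = -24564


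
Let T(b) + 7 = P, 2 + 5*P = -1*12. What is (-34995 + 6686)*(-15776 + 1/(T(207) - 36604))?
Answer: 81759125205641/183069 ≈ 4.4660e+8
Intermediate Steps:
P = -14/5 (P = -⅖ + (-1*12)/5 = -⅖ + (⅕)*(-12) = -⅖ - 12/5 = -14/5 ≈ -2.8000)
T(b) = -49/5 (T(b) = -7 - 14/5 = -49/5)
(-34995 + 6686)*(-15776 + 1/(T(207) - 36604)) = (-34995 + 6686)*(-15776 + 1/(-49/5 - 36604)) = -28309*(-15776 + 1/(-183069/5)) = -28309*(-15776 - 5/183069) = -28309*(-2888096549/183069) = 81759125205641/183069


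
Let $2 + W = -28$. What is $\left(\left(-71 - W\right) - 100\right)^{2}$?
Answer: $19881$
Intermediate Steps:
$W = -30$ ($W = -2 - 28 = -30$)
$\left(\left(-71 - W\right) - 100\right)^{2} = \left(\left(-71 - -30\right) - 100\right)^{2} = \left(\left(-71 + 30\right) - 100\right)^{2} = \left(-41 - 100\right)^{2} = \left(-141\right)^{2} = 19881$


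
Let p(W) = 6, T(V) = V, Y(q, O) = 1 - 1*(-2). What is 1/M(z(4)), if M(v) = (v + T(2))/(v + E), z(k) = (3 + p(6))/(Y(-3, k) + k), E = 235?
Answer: 1654/23 ≈ 71.913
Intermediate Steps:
Y(q, O) = 3 (Y(q, O) = 1 + 2 = 3)
z(k) = 9/(3 + k) (z(k) = (3 + 6)/(3 + k) = 9/(3 + k))
M(v) = (2 + v)/(235 + v) (M(v) = (v + 2)/(v + 235) = (2 + v)/(235 + v))
1/M(z(4)) = 1/((2 + 9/(3 + 4))/(235 + 9/(3 + 4))) = 1/((2 + 9/7)/(235 + 9/7)) = 1/((23/7)/(1654/7)) = 1/((7/1654)*(23/7)) = 1/(23/1654) = 1654/23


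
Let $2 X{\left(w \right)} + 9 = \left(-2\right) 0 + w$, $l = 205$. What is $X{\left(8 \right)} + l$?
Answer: $\frac{409}{2} \approx 204.5$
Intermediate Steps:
$X{\left(w \right)} = - \frac{9}{2} + \frac{w}{2}$ ($X{\left(w \right)} = - \frac{9}{2} + \frac{\left(-2\right) 0 + w}{2} = - \frac{9}{2} + \frac{0 + w}{2} = - \frac{9}{2} + \frac{w}{2}$)
$X{\left(8 \right)} + l = \left(- \frac{9}{2} + \frac{1}{2} \cdot 8\right) + 205 = \left(- \frac{9}{2} + 4\right) + 205 = - \frac{1}{2} + 205 = \frac{409}{2}$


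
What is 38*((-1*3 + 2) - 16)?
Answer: -646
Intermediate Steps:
38*((-1*3 + 2) - 16) = 38*((-3 + 2) - 16) = 38*(-1 - 16) = 38*(-17) = -646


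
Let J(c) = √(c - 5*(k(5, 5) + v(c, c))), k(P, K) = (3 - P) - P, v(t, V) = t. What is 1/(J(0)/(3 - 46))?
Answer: -43*√35/35 ≈ -7.2683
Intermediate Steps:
k(P, K) = 3 - 2*P
J(c) = √(35 - 4*c) (J(c) = √(c - 5*((3 - 2*5) + c)) = √(c - 5*((3 - 10) + c)) = √(c - 5*(-7 + c)) = √(c + (35 - 5*c)) = √(35 - 4*c))
1/(J(0)/(3 - 46)) = 1/(√(35 - 4*0)/(3 - 46)) = 1/(√(35 + 0)/(-43)) = 1/(-√35/43) = -43*√35/35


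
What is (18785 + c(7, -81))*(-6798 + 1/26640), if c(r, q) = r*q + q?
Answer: -3284587466503/26640 ≈ -1.2330e+8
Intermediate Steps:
c(r, q) = q + q*r (c(r, q) = q*r + q = q + q*r)
(18785 + c(7, -81))*(-6798 + 1/26640) = (18785 - 81*(1 + 7))*(-6798 + 1/26640) = (18785 - 81*8)*(-6798 + 1/26640) = (18785 - 648)*(-181098719/26640) = 18137*(-181098719/26640) = -3284587466503/26640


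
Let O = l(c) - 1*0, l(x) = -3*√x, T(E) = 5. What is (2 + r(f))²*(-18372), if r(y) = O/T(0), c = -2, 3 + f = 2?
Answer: -1506504/25 + 220464*I*√2/5 ≈ -60260.0 + 62357.0*I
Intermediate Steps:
f = -1 (f = -3 + 2 = -1)
O = -3*I*√2 (O = -3*I*√2 - 1*0 = -3*I*√2 + 0 = -3*I*√2 ≈ -4.2426*I)
r(y) = -3*I*√2/5
(2 + r(f))²*(-18372) = (2 - 3*I*√2/5)²*(-18372) = -18372*(2 - 3*I*√2/5)²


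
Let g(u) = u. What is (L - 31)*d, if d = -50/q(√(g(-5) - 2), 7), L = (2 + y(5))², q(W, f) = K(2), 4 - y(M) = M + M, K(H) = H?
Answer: 375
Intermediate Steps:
y(M) = 4 - 2*M (y(M) = 4 - (M + M) = 4 - 2*M)
q(W, f) = 2
L = 16 (L = (2 + (4 - 2*5))² = (2 + (4 - 10))² = (2 - 6)² = (-4)² = 16)
d = -25 (d = -50/2 = -50*½ = -25)
(L - 31)*d = (16 - 31)*(-25) = -15*(-25) = 375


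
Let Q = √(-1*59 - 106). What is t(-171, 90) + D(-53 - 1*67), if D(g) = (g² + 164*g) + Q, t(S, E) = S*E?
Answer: -20670 + I*√165 ≈ -20670.0 + 12.845*I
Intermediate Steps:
Q = I*√165 (Q = √(-59 - 106) = √(-165) = I*√165 ≈ 12.845*I)
t(S, E) = E*S
D(g) = g² + 164*g + I*√165 (D(g) = (g² + 164*g) + I*√165 = g² + 164*g + I*√165)
t(-171, 90) + D(-53 - 1*67) = 90*(-171) + ((-53 - 1*67)² + 164*(-53 - 1*67) + I*√165) = -15390 + ((-53 - 67)² + 164*(-53 - 67) + I*√165) = -15390 + ((-120)² + 164*(-120) + I*√165) = -15390 + (14400 - 19680 + I*√165) = -15390 + (-5280 + I*√165) = -20670 + I*√165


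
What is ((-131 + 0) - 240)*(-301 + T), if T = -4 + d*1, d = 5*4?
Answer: 105735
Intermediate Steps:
d = 20
T = 16 (T = -4 + 20*1 = -4 + 20 = 16)
((-131 + 0) - 240)*(-301 + T) = ((-131 + 0) - 240)*(-301 + 16) = (-131 - 240)*(-285) = -371*(-285) = 105735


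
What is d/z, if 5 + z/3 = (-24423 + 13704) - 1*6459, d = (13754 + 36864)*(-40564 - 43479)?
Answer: 4254088574/51549 ≈ 82525.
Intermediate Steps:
d = -4254088574 (d = 50618*(-84043) = -4254088574)
z = -51549 (z = -15 + 3*((-24423 + 13704) - 1*6459) = -15 + 3*(-10719 - 6459) = -15 + 3*(-17178) = -15 - 51534 = -51549)
d/z = -4254088574/(-51549) = -4254088574*(-1/51549) = 4254088574/51549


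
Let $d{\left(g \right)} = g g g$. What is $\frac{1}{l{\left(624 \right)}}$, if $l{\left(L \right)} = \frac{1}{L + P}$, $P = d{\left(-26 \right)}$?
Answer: $-16952$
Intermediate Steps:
$d{\left(g \right)} = g^{3}$ ($d{\left(g \right)} = g^{2} g = g^{3}$)
$P = -17576$ ($P = \left(-26\right)^{3} = -17576$)
$l{\left(L \right)} = \frac{1}{-17576 + L}$ ($l{\left(L \right)} = \frac{1}{L - 17576} = \frac{1}{-17576 + L}$)
$\frac{1}{l{\left(624 \right)}} = \frac{1}{\frac{1}{-17576 + 624}} = \frac{1}{\frac{1}{-16952}} = \frac{1}{- \frac{1}{16952}} = -16952$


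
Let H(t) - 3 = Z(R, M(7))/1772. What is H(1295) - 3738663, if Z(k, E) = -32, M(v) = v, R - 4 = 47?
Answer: -1656226388/443 ≈ -3.7387e+6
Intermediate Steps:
R = 51 (R = 4 + 47 = 51)
H(t) = 1321/443 (H(t) = 3 - 32/1772 = 3 - 32*1/1772 = 3 - 8/443 = 1321/443)
H(1295) - 3738663 = 1321/443 - 3738663 = -1656226388/443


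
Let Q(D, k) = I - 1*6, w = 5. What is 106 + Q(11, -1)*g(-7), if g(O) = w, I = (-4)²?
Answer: 156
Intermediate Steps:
I = 16
g(O) = 5
Q(D, k) = 10 (Q(D, k) = 16 - 1*6 = 16 - 6 = 10)
106 + Q(11, -1)*g(-7) = 106 + 10*5 = 106 + 50 = 156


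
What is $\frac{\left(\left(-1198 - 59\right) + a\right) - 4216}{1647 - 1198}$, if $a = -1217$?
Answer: $- \frac{6690}{449} \approx -14.9$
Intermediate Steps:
$\frac{\left(\left(-1198 - 59\right) + a\right) - 4216}{1647 - 1198} = \frac{\left(\left(-1198 - 59\right) - 1217\right) - 4216}{1647 - 1198} = \frac{\left(-1257 - 1217\right) - 4216}{449} = \left(-2474 - 4216\right) \frac{1}{449} = \left(-6690\right) \frac{1}{449} = - \frac{6690}{449}$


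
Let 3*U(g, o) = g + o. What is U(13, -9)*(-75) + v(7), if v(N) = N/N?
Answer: -99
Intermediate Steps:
U(g, o) = g/3 + o/3 (U(g, o) = (g + o)/3 = g/3 + o/3)
v(N) = 1
U(13, -9)*(-75) + v(7) = ((⅓)*13 + (⅓)*(-9))*(-75) + 1 = (13/3 - 3)*(-75) + 1 = (4/3)*(-75) + 1 = -100 + 1 = -99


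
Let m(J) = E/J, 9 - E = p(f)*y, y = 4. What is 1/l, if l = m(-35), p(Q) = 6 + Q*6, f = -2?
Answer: -35/33 ≈ -1.0606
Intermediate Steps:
p(Q) = 6 + 6*Q
E = 33 (E = 9 - (6 + 6*(-2))*4 = 9 - (6 - 12)*4 = 9 - (-6)*4 = 9 - 1*(-24) = 9 + 24 = 33)
m(J) = 33/J
l = -33/35 (l = 33/(-35) = 33*(-1/35) = -33/35 ≈ -0.94286)
1/l = 1/(-33/35) = -35/33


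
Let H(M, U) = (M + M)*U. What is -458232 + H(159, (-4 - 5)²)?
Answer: -432474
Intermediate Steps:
H(M, U) = 2*M*U (H(M, U) = (2*M)*U = 2*M*U)
-458232 + H(159, (-4 - 5)²) = -458232 + 2*159*(-4 - 5)² = -458232 + 2*159*(-9)² = -458232 + 2*159*81 = -458232 + 25758 = -432474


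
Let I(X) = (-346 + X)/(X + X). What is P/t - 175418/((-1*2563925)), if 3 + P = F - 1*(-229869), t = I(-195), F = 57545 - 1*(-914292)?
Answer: 1201619876968388/1387083425 ≈ 8.6629e+5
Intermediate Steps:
F = 971837 (F = 57545 + 914292 = 971837)
I(X) = (-346 + X)/(2*X) (I(X) = (-346 + X)/((2*X)) = (-346 + X)*(1/(2*X)) = (-346 + X)/(2*X))
t = 541/390 (t = (½)*(-346 - 195)/(-195) = (½)*(-1/195)*(-541) = 541/390 ≈ 1.3872)
P = 1201703 (P = -3 + (971837 - 1*(-229869)) = -3 + (971837 + 229869) = -3 + 1201706 = 1201703)
P/t - 175418/((-1*2563925)) = 1201703/(541/390) - 175418/((-1*2563925)) = 1201703*(390/541) - 175418/(-2563925) = 468664170/541 - 175418*(-1/2563925) = 468664170/541 + 175418/2563925 = 1201619876968388/1387083425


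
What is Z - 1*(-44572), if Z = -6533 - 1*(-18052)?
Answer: 56091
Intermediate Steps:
Z = 11519 (Z = -6533 + 18052 = 11519)
Z - 1*(-44572) = 11519 - 1*(-44572) = 11519 + 44572 = 56091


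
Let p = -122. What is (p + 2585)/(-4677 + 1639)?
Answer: -2463/3038 ≈ -0.81073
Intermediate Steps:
(p + 2585)/(-4677 + 1639) = (-122 + 2585)/(-4677 + 1639) = 2463/(-3038) = 2463*(-1/3038) = -2463/3038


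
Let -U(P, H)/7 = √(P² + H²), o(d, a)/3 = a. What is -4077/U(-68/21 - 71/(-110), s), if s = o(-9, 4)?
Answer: 1345410*√804266521/804266521 ≈ 47.441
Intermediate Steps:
o(d, a) = 3*a
s = 12 (s = 3*4 = 12)
U(P, H) = -7*√(H² + P²) (U(P, H) = -7*√(P² + H²) = -7*√(H² + P²))
-4077/U(-68/21 - 71/(-110), s) = -4077*(-1/(7*√(12² + (-68/21 - 71/(-110))²))) = -4077*(-1/(7*√(144 + (-68*1/21 - 71*(-1/110))²))) = -4077*(-1/(7*√(144 + (-68/21 + 71/110)²))) = -4077*(-1/(7*√(144 + (-5989/2310)²))) = -4077*(-1/(7*√(144 + 35868121/5336100))) = -4077*(-330*√804266521/804266521) = -(-1345410)*√804266521/804266521 = 1345410*√804266521/804266521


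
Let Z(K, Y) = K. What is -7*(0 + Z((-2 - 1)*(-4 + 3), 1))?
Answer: -21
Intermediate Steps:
-7*(0 + Z((-2 - 1)*(-4 + 3), 1)) = -7*(0 + (-2 - 1)*(-4 + 3)) = -7*(0 - 3*(-1)) = -7*(0 + 3) = -7*3 = -21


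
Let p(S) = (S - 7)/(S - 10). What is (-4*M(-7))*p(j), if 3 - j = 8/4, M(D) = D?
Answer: 56/3 ≈ 18.667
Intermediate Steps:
j = 1 (j = 3 - 8/4 = 3 - 1*2 = 3 - 2 = 1)
p(S) = (-7 + S)/(-10 + S)
(-4*M(-7))*p(j) = (-4*(-7))*((-7 + 1)/(-10 + 1)) = 28*(-6/(-9)) = 28*(-1/9*(-6)) = 28*(2/3) = 56/3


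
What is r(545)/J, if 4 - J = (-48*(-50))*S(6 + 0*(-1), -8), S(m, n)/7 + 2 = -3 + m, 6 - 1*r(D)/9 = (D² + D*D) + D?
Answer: 5351301/16796 ≈ 318.61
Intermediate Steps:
r(D) = 54 - 18*D² - 9*D (r(D) = 54 - 9*((D² + D*D) + D) = 54 - 9*((D² + D²) + D) = 54 - 9*(2*D² + D) = 54 - 9*(D + 2*D²) = 54 + (-18*D² - 9*D) = 54 - 18*D² - 9*D)
S(m, n) = -35 + 7*m (S(m, n) = -14 + 7*(-3 + m) = -14 + (-21 + 7*m) = -35 + 7*m)
J = -16796 (J = 4 - (-48*(-50))*(-35 + 7*(6 + 0*(-1))) = 4 - 2400*(-35 + 7*(6 + 0)) = 4 - 2400*(-35 + 7*6) = 4 - 2400*(-35 + 42) = 4 - 2400*7 = 4 - 1*16800 = 4 - 16800 = -16796)
r(545)/J = (54 - 18*545² - 9*545)/(-16796) = (54 - 18*297025 - 4905)*(-1/16796) = (54 - 5346450 - 4905)*(-1/16796) = -5351301*(-1/16796) = 5351301/16796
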